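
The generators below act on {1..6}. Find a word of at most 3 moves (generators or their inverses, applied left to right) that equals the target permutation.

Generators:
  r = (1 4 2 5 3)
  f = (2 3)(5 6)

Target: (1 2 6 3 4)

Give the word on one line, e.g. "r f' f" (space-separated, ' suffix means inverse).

  after r: (1 4 2 5 3)
  after f: (1 4 3)(2 6 5)
  after r: (1 2 6 3 4)

r f r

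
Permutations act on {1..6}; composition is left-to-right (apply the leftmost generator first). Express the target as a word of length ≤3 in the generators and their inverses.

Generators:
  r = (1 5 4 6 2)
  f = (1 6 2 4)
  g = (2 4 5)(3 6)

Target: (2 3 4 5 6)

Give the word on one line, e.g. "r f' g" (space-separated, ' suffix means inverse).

f' g r'

  after f': (1 4 2 6)
  after g: (1 5 2 3 6)
  after r': (2 3 4 5 6)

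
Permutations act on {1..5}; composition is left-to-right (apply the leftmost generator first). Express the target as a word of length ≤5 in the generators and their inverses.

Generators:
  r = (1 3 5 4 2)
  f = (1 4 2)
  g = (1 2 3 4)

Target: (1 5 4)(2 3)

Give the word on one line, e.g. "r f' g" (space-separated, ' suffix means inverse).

r' g r f'

  after r': (1 2 4 5 3)
  after g: (1 3 2)(4 5)
  after r: (1 5 2 3)
  after f': (1 5 4)(2 3)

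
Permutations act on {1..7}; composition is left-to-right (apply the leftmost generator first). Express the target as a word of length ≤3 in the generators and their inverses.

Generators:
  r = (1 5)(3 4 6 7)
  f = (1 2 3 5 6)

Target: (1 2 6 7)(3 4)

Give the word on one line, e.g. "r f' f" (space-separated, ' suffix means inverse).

r f' f'

  after r: (1 5)(3 4 6 7)
  after f': (1 3 4 5 6 7 2)
  after f': (1 2 6 7)(3 4)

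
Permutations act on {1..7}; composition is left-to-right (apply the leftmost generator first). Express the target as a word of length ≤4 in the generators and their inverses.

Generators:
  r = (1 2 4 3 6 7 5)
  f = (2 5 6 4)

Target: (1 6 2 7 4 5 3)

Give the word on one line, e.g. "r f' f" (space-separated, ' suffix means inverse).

r' r' r'

  after r': (1 5 7 6 3 4 2)
  after r': (1 7 3 2 5 6 4)
  after r': (1 6 2 7 4 5 3)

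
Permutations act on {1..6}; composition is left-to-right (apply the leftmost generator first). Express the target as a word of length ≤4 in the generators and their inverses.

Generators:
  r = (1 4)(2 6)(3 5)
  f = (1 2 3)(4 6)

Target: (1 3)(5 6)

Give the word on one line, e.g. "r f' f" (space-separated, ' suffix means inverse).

f' r f' r'

  after f': (1 3 2)(4 6)
  after r: (1 5 3 6)(2 4)
  after f': (1 5 2 6 3 4)
  after r': (1 3)(5 6)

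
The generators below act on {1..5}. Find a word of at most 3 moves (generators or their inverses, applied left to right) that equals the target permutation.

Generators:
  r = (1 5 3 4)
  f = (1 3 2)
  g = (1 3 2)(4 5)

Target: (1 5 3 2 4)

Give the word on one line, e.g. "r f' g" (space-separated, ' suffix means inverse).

g' f' r'

  after g': (1 2 3)(4 5)
  after f': (1 3 2)(4 5)
  after r': (1 5 3 2 4)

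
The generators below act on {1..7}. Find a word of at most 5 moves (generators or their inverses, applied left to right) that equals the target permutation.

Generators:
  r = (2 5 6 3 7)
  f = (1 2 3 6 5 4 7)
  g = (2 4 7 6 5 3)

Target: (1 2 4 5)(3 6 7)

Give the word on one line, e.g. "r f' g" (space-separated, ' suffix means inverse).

  after f: (1 2 3 6 5 4 7)
  after r': (1 7)(2 6)(3 5 4)
  after g': (1 4 5 2 7)(3 6)
  after f': (1 5)(2 4 6)
  after r': (1 2 4 5)(3 6 7)

f r' g' f' r'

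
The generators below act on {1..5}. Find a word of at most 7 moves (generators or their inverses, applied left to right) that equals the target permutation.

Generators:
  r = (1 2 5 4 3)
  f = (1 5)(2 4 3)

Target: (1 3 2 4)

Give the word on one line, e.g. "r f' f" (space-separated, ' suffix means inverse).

  after f: (1 5)(2 4 3)
  after f: (2 3 4)
  after f: (1 5)
  after r: (1 4 3)(2 5)
  after r: (1 3 2 4)

f f f r r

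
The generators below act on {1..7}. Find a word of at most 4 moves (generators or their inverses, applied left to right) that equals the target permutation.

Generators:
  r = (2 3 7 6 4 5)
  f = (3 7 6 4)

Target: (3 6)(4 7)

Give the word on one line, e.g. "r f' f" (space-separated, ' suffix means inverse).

  after f: (3 7 6 4)
  after f: (3 6)(4 7)

f f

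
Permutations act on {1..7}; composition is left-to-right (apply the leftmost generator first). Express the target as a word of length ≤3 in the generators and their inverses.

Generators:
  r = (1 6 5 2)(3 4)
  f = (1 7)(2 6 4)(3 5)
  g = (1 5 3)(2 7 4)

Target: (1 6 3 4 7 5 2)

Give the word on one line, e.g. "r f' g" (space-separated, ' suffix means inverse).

g r f

  after g: (1 5 3)(2 7 4)
  after r: (1 2 7 3 6 5 4)
  after f: (1 6 3 4 7 5 2)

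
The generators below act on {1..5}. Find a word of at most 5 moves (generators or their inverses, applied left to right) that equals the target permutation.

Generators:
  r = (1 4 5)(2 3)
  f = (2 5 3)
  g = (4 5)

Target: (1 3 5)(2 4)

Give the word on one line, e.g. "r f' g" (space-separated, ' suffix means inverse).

  after g': (4 5)
  after r': (1 5)(2 3)
  after f': (1 2 5)
  after g: (1 2 4 5)
  after f': (1 3 5)(2 4)

g' r' f' g f'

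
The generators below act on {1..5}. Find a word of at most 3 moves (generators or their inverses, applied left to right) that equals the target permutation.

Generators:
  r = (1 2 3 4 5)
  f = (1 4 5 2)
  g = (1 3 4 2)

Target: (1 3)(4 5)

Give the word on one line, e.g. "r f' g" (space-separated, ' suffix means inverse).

  after f': (1 2 5 4)
  after r: (1 3 4 2)
  after f': (1 3)(4 5)

f' r f'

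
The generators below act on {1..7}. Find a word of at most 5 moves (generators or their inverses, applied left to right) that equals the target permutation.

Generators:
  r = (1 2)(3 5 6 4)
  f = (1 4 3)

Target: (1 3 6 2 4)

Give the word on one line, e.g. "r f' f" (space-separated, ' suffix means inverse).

f' r f' r'

  after f': (1 3 4)
  after r: (1 5 6 4 2)
  after f': (1 5 6)(2 3 4)
  after r': (1 3 6 2 4)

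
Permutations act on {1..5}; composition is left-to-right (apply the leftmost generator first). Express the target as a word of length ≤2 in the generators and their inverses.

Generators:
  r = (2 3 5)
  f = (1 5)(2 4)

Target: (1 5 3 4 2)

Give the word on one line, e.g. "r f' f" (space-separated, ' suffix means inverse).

r' f'

  after r': (2 5 3)
  after f': (1 5 3 4 2)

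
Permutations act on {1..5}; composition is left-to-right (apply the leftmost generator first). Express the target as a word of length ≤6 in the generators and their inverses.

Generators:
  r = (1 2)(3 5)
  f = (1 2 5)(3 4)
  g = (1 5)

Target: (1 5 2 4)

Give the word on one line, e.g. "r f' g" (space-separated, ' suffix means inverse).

f' g r' f

  after f': (1 5 2)(3 4)
  after g: (2 5)(3 4)
  after r': (1 2 3 4 5)
  after f: (1 5 2 4)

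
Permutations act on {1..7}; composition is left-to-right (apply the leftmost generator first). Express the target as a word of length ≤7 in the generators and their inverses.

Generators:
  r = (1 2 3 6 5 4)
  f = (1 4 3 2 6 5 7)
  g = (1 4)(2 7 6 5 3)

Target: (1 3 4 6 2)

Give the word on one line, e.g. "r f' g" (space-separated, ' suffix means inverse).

f' r g r g

  after f': (1 7 5 6 2 3 4)
  after r: (1 7 4 2 6 3)
  after g: (1 6 2 5 3 4 7)
  after r: (1 5 6 3)(2 4 7)
  after g: (1 3 4 6 2)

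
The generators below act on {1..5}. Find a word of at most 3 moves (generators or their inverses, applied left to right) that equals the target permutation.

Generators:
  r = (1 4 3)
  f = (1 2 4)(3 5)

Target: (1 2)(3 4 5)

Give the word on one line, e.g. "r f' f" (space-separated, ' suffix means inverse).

  after r: (1 4 3)
  after f': (1 2)(3 4 5)

r f'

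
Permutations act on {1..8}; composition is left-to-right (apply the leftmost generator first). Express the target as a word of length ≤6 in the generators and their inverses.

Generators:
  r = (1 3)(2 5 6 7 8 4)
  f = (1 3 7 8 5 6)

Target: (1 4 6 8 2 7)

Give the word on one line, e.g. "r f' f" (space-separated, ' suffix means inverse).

f' r' r' r'

  after f': (1 6 5 8 7 3)
  after r': (1 5 7)(2 4 8 6)
  after r': (1 2 8 5 6 4 7 3)
  after r': (1 4 6 8 2 7)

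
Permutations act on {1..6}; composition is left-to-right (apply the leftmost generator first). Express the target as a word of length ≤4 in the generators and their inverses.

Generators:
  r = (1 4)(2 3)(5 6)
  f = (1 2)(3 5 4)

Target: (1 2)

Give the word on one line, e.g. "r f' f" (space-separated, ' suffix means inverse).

f' f' f'

  after f': (1 2)(3 4 5)
  after f': (3 5 4)
  after f': (1 2)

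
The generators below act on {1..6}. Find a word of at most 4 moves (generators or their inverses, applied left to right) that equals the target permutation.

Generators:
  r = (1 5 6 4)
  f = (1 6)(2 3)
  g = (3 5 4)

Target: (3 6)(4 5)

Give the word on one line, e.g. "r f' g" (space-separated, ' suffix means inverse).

r' g' r'

  after r': (1 4 6 5)
  after g': (1 5)(3 4 6)
  after r': (3 6)(4 5)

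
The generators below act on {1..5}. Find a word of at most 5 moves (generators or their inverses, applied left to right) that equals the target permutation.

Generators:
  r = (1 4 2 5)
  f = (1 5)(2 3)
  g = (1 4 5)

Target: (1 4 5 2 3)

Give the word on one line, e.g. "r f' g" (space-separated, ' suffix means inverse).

  after g: (1 4 5)
  after f: (1 4)(2 3)
  after g: (1 5)(2 3)
  after r: (2 3 5 4)
  after r: (1 4 5 2 3)

g f g r r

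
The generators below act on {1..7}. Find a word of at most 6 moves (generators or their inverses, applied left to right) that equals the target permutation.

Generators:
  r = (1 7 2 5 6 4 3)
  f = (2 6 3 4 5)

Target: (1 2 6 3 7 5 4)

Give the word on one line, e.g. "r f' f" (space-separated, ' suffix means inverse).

  after r': (1 3 4 6 5 2 7)
  after r': (1 4 5 7 3 6 2)
  after r': (1 6 7 4 2 3 5)
  after r': (1 5 3 2 4 7 6)
  after r': (1 2 6 3 7 5 4)

r' r' r' r' r'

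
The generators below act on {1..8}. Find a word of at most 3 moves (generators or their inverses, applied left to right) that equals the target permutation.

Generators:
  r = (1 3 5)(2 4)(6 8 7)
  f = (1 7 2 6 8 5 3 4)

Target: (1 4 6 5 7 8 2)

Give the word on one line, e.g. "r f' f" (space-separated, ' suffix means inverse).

  after r: (1 3 5)(2 4)(6 8 7)
  after f: (1 4 6 5 7 8 2)

r f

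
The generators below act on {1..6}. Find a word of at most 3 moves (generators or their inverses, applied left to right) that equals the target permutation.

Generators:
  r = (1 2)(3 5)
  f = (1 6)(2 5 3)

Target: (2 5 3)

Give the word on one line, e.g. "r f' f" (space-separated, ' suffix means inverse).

  after f': (1 6)(2 3 5)
  after f': (2 5 3)

f' f'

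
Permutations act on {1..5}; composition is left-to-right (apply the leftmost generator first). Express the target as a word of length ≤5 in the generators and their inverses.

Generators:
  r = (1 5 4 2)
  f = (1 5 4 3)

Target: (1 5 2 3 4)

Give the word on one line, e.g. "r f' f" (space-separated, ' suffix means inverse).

  after f': (1 3 4 5)
  after r: (1 3 2)
  after f': (1 4 5)(2 3)
  after r': (1 5 2 3 4)

f' r f' r'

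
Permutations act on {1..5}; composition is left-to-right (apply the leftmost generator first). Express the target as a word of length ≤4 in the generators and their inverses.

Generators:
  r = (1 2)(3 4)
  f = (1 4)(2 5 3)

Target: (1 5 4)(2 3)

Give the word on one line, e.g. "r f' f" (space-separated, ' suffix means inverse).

r f r

  after r: (1 2)(3 4)
  after f: (1 5 3)(2 4)
  after r: (1 5 4)(2 3)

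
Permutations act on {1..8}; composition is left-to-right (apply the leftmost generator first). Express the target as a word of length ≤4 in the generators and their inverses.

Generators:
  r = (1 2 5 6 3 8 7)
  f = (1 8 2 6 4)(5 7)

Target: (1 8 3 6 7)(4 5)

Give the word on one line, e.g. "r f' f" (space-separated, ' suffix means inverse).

r f r r

  after r: (1 2 5 6 3 8 7)
  after f: (1 6 3 2 7 8 5 4)
  after r: (1 3 5 4 2)(6 8)
  after r: (1 8 3 6 7)(4 5)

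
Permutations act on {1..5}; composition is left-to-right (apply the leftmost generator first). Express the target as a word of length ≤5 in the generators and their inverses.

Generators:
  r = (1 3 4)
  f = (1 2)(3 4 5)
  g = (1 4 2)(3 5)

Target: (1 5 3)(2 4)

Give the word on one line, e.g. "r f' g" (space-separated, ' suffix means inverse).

  after g: (1 4 2)(3 5)
  after f': (1 3 4)
  after f': (1 5 4 2)
  after r': (1 5 3)(2 4)

g f' f' r'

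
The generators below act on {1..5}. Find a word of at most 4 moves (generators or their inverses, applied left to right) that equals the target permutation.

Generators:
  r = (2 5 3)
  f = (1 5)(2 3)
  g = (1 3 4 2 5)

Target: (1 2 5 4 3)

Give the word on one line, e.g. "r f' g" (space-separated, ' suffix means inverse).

  after r: (2 5 3)
  after g: (1 3 5 4 2)
  after f: (1 2 5 4 3)

r g f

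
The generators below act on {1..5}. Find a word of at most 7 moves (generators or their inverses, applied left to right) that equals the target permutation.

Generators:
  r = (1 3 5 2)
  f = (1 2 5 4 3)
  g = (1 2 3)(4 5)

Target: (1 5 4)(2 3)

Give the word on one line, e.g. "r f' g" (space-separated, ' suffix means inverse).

g' g' r f f

  after g': (1 3 2)(4 5)
  after g': (1 2 3)
  after r: (2 5)
  after f: (1 2 4 3)
  after f: (1 5 4)(2 3)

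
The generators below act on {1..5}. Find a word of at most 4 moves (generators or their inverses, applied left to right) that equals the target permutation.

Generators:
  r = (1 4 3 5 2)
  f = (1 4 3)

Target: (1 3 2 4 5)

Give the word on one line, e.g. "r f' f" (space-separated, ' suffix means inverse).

r r

  after r: (1 4 3 5 2)
  after r: (1 3 2 4 5)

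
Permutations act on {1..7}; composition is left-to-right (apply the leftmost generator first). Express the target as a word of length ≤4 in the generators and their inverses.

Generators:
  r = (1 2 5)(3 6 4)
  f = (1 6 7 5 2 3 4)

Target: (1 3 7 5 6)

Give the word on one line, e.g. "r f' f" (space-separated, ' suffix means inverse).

  after r: (1 2 5)(3 6 4)
  after f: (1 3 7 5 6)

r f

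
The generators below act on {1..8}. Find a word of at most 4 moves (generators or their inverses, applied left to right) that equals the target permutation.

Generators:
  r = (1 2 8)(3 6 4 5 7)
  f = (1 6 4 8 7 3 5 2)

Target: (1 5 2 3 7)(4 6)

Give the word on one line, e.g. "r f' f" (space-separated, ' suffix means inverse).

r' f r'

  after r': (1 8 2)(3 7 5 4 6)
  after f: (1 7 2 6 5 8)
  after r': (1 5 2 3 7)(4 6)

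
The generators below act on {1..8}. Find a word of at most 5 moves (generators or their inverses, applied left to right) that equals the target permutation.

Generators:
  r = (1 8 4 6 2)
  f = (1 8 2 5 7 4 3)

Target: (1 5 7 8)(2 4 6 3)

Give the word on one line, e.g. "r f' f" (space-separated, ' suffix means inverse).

r' f r'

  after r': (1 2 6 4 8)
  after f: (1 5 7 4 2 6 3)
  after r': (1 5 7 8)(2 4 6 3)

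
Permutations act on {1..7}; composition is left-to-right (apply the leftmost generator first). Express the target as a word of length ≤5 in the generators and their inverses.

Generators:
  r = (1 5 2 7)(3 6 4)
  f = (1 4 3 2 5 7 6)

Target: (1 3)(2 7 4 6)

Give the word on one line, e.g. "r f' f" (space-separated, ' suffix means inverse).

  after f: (1 4 3 2 5 7 6)
  after r': (1 6 7 3 5 2)
  after r': (1 3)(2 7 4 6)

f r' r'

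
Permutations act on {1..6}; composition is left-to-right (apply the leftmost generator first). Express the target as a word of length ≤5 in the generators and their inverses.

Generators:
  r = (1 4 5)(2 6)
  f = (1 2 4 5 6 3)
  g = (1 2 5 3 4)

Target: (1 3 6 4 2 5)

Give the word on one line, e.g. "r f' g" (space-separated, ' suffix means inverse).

f' r r

  after f': (1 3 6 5 4 2)
  after r: (1 3 2 4 6)
  after r: (1 3 6 4 2 5)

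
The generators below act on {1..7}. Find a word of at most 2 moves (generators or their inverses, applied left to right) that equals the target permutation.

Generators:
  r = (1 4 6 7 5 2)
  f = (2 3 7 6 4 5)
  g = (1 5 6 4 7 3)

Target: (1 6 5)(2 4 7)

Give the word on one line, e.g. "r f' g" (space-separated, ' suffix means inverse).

  after r: (1 4 6 7 5 2)
  after r: (1 6 5)(2 4 7)

r r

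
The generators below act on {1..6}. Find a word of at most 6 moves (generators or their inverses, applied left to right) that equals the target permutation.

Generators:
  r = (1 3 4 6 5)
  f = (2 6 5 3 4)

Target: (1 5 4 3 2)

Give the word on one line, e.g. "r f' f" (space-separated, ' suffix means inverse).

  after r: (1 3 4 6 5)
  after f: (1 4 5)(2 6 3)
  after r: (1 6 4)(2 5 3)
  after r: (1 5 4 3 2)

r f r r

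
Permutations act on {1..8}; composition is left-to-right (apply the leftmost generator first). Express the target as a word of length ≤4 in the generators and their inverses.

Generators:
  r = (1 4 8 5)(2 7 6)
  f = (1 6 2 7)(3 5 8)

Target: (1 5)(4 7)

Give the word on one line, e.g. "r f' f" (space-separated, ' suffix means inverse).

r f' r f'

  after r: (1 4 8 5)(2 7 6)
  after f': (1 4 5 7)(3 8)
  after r: (1 8 3 5 6 2 7 4)
  after f': (1 5)(4 7)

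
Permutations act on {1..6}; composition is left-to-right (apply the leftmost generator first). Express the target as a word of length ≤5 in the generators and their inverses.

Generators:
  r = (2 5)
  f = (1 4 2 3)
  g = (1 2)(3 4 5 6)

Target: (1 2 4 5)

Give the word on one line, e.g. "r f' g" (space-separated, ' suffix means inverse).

r g' f f g

  after r: (2 5)
  after g': (1 2 4 3 6 5)
  after f: (1 3 6 5 4)
  after f: (2 3 6 5)
  after g: (1 2 4 5)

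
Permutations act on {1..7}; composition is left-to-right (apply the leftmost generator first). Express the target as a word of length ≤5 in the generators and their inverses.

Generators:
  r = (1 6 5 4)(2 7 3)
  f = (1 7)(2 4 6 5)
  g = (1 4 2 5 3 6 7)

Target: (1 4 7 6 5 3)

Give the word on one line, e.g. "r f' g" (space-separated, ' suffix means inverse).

  after f: (1 7)(2 4 6 5)
  after r': (1 2 5 3 7 4)
  after f: (1 4 7 6 5 3)

f r' f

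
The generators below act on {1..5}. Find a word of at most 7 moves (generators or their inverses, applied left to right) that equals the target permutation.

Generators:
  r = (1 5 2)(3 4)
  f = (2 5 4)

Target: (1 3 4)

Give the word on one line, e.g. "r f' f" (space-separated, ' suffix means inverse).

f r' f' r f'

  after f: (2 5 4)
  after r': (1 2)(3 4 5)
  after f': (1 4 2)(3 5)
  after r: (1 3 2 5 4)
  after f': (1 3 4)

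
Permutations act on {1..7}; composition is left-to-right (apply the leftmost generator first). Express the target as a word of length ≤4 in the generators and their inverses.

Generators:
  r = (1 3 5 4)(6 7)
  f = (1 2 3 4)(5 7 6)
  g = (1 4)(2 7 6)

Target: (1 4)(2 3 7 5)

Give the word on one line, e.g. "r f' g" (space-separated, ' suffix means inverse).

f' r' g' r

  after f': (1 4 3 2)(5 6 7)
  after r': (1 5 7 3 2 4)
  after g': (1 5 2)(3 6 7)
  after r: (1 4)(2 3 7 5)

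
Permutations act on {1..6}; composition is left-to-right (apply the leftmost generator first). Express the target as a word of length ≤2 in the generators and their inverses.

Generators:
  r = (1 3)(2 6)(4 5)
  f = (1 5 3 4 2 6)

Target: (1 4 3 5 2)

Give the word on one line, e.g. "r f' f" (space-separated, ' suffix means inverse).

r' f

  after r': (1 3)(2 6)(4 5)
  after f: (1 4 3 5 2)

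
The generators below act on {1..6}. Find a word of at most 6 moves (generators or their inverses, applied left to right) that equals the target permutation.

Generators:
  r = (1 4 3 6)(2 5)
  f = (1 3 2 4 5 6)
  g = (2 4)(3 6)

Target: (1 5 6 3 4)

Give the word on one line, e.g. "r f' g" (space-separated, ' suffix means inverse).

  after f': (1 6 5 4 2 3)
  after r': (1 3 6 2 4 5)
  after f: (1 2 5 3)(4 6)
  after r: (1 5 6 3 4)

f' r' f r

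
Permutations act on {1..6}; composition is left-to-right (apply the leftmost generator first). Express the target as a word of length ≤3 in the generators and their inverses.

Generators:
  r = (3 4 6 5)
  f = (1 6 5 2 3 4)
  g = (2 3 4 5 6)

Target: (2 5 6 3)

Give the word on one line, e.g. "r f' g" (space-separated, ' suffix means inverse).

g' r

  after g': (2 6 5 4 3)
  after r: (2 5 6 3)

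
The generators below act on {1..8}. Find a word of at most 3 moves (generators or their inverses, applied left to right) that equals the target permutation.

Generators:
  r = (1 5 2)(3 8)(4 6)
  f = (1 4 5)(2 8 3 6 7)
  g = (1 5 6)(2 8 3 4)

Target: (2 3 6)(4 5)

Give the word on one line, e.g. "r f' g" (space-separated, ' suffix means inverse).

g r'

  after g: (1 5 6)(2 8 3 4)
  after r': (2 3 6)(4 5)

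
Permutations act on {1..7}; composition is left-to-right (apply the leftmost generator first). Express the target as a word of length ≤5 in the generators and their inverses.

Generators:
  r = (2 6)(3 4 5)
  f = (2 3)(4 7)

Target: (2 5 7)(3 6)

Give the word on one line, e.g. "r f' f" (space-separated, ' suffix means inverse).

  after f': (2 3)(4 7)
  after r': (2 5 4 7 3 6)
  after f': (2 5 7)(3 6)

f' r' f'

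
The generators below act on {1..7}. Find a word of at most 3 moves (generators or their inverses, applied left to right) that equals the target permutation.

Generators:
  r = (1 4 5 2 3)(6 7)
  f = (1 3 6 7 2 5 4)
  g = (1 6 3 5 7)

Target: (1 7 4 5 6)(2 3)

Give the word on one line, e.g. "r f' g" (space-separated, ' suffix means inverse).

g r

  after g: (1 6 3 5 7)
  after r: (1 7 4 5 6)(2 3)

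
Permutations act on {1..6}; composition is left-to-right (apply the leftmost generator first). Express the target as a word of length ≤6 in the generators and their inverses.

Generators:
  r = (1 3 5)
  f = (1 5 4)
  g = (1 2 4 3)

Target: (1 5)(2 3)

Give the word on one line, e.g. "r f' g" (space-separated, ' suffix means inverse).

r f' r g g

  after r: (1 3 5)
  after f': (1 3)(4 5)
  after r: (1 5 4)
  after g: (1 5 3)(2 4)
  after g: (1 5)(2 3)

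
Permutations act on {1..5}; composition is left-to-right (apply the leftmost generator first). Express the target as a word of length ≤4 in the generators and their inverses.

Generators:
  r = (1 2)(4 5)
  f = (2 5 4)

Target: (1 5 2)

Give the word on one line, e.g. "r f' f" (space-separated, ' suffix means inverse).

  after r: (1 2)(4 5)
  after f: (1 5 2)

r f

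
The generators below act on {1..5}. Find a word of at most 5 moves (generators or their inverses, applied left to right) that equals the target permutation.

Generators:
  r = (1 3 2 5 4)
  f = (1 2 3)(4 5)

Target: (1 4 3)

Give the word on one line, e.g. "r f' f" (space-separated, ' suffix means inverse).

  after r: (1 3 2 5 4)
  after f': (1 2 4 3)
  after r: (1 5 4 2)
  after f: (1 4 3)

r f' r f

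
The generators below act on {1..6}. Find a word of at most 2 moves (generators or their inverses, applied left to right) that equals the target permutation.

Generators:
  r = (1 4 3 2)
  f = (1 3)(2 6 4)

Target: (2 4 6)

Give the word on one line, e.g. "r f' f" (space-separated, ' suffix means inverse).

f f

  after f: (1 3)(2 6 4)
  after f: (2 4 6)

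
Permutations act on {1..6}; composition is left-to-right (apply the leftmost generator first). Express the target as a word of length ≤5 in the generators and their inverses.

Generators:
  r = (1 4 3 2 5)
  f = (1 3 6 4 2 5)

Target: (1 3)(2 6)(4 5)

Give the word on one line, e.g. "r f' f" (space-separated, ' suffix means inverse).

  after r': (1 5 2 3 4)
  after f: (2 6 4 3)
  after r: (1 4 2 6 3 5)
  after r: (1 3)(2 6)(4 5)

r' f r r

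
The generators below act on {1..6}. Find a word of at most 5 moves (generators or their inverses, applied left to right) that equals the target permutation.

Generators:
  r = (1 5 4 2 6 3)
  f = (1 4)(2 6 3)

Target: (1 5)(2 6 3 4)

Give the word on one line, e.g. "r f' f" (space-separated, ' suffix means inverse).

f r' f' f'

  after f: (1 4)(2 6 3)
  after r': (1 5)(3 4)
  after f': (1 5 4 6 2 3)
  after f': (1 5)(2 6 3 4)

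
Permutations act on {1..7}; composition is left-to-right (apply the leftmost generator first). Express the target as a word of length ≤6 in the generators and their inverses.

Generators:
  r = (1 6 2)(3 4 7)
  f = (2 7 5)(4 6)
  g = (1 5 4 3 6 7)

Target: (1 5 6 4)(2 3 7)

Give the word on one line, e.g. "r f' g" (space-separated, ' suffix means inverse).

  after g': (1 7 6 3 4 5)
  after f': (1 2 5)(3 6)(4 7)
  after f': (1 5)(2 7 6 3 4)
  after r: (1 5 6 4)(2 3 7)

g' f' f' r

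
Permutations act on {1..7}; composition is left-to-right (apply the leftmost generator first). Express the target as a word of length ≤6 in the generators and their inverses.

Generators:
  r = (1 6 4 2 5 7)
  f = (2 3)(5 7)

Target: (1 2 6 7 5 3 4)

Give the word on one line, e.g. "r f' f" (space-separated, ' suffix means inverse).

  after r': (1 7 5 2 4 6)
  after f': (1 5 3 2 4 6)
  after f': (1 7 5 2 4 6)
  after f': (1 5 3 2 4 6)
  after r': (1 2 6 7 5 3 4)

r' f' f' f' r'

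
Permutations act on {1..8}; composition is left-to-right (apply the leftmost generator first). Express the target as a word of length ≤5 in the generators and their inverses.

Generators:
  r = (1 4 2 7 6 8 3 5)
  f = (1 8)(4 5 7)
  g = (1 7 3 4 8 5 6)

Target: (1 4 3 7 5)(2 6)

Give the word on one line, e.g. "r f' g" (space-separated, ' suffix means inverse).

f g r r

  after f: (1 8)(4 5 7)
  after g: (1 5 3 4 6)(7 8)
  after r: (2 7 3)(4 8 6)
  after r: (1 4 3 7 5)(2 6)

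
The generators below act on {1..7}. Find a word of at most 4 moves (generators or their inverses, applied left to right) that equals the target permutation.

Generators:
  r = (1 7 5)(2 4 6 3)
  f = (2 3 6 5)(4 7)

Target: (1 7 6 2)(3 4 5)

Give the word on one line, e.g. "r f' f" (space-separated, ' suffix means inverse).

f' r

  after f': (2 5 6 3)(4 7)
  after r: (1 7 6 2)(3 4 5)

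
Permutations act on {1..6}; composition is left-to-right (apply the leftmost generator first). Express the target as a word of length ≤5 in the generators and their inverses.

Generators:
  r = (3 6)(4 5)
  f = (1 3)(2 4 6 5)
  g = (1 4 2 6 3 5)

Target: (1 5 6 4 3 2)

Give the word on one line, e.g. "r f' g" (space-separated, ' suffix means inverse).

r' f' g

  after r': (3 6)(4 5)
  after f': (1 3 4 6)(2 5)
  after g: (1 5 6 4 3 2)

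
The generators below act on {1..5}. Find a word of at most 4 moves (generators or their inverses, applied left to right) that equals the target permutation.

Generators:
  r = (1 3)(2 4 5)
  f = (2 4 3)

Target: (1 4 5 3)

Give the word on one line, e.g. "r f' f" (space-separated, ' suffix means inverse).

r f f

  after r: (1 3)(2 4 5)
  after f: (1 2 3)(4 5)
  after f: (1 4 5 3)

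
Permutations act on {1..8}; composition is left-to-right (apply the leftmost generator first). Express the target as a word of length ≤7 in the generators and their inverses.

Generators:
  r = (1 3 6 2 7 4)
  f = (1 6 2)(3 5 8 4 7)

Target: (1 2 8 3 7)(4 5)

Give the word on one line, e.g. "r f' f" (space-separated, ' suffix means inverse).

f' r' r' r' f'

  after f': (1 2 6)(3 7 4 8 5)
  after r': (1 6 4 8 5)(2 3)
  after r': (1 3 6 7 2)(4 8 5)
  after r': (2 4 8 5 7 6)
  after f': (1 2 8 3 7)(4 5)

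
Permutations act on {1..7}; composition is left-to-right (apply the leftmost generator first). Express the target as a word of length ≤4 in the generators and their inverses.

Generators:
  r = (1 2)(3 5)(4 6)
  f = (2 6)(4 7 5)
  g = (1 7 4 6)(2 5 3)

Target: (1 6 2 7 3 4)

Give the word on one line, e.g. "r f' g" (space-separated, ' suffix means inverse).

g f' r

  after g: (1 7 4 6)(2 5 3)
  after f': (1 4 2 7 5 3 6)
  after r: (1 6 2 7 3 4)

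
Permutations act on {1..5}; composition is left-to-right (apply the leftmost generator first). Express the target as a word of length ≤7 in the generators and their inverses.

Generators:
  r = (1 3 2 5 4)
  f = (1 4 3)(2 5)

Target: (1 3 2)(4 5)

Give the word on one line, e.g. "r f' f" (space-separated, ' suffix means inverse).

r f f r f'

  after r: (1 3 2 5 4)
  after f: (3 5)
  after f: (1 4 3 2 5)
  after r: (2 4)(3 5)
  after f': (1 3 2)(4 5)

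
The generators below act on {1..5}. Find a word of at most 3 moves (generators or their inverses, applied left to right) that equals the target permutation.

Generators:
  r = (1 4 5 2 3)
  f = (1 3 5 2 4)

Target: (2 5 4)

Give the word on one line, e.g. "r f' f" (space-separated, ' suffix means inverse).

r f

  after r: (1 4 5 2 3)
  after f: (2 5 4)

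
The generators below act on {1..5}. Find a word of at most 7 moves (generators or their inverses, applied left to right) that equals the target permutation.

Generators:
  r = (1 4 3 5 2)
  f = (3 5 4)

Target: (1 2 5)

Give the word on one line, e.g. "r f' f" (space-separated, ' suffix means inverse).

  after f': (3 4 5)
  after r: (1 4 2)
  after r: (1 3 5 2 4)
  after f: (1 5 2 3 4)
  after r: (1 2 5)

f' r r f r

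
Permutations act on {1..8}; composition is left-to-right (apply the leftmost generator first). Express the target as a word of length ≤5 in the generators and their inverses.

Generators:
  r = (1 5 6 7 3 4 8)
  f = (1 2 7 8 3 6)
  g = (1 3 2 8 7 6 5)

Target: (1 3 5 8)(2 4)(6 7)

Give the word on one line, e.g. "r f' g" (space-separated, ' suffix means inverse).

  after g: (1 3 2 8 7 6 5)
  after r': (1 7 5 8 6)(2 4 3)
  after f': (1 2 4 8 3)(5 7)
  after g': (1 3 5 8)(2 4)(6 7)

g r' f' g'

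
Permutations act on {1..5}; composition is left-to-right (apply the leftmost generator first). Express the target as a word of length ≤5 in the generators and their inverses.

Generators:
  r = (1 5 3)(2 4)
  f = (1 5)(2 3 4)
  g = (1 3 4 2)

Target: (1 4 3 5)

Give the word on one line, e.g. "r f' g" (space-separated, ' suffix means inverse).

f g r f' r'

  after f: (1 5)(2 3 4)
  after g: (1 5 3 2 4)
  after r: (1 3 4 5)
  after f': (1 2 4)
  after r': (1 4 3 5)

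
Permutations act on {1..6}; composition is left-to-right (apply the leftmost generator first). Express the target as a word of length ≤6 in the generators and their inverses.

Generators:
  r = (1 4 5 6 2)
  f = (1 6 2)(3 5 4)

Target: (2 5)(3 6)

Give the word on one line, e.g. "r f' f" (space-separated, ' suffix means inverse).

  after r': (1 2 6 5 4)
  after r': (1 6 4 2 5)
  after f: (1 2 4)(3 5 6)
  after r: (2 5)(3 6)

r' r' f r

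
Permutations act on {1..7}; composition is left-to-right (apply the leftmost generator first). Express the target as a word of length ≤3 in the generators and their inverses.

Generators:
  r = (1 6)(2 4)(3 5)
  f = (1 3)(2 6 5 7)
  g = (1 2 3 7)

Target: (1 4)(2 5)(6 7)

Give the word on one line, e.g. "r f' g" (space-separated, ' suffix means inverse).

g r g'

  after g: (1 2 3 7)
  after r: (1 4 2 5 3 7 6)
  after g': (1 4)(2 5)(6 7)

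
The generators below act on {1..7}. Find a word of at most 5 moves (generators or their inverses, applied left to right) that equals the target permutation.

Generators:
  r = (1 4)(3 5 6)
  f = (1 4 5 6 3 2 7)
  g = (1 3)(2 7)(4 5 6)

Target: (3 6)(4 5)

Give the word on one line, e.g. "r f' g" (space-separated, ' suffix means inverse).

  after g: (1 3)(2 7)(4 5 6)
  after g: (4 6 5)
  after r: (1 4 3 5)
  after r: (3 6)(4 5)

g g r r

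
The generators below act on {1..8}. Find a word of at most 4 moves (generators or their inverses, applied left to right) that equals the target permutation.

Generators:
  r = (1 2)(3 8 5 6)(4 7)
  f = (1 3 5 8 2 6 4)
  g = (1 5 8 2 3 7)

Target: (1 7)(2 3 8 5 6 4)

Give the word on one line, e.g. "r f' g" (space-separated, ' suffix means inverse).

g' r g r'

  after g': (1 7 3 2 8 5)
  after r: (1 4 7 8 6 3)(2 5)
  after g: (1 4)(2 8 6 7)(3 5)
  after r': (1 7)(2 3 8 5 6 4)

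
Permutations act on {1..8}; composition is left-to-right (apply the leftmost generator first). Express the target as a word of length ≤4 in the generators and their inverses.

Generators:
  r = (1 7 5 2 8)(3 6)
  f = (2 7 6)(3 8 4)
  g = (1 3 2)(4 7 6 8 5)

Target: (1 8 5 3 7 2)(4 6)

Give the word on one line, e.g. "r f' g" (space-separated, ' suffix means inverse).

g f

  after g: (1 3 2)(4 7 6 8 5)
  after f: (1 8 5 3 7 2)(4 6)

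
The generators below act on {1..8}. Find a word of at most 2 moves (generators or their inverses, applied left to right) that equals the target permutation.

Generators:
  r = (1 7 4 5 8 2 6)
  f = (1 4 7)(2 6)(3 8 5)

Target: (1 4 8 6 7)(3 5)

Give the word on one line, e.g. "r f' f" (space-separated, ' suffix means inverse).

r f'

  after r: (1 7 4 5 8 2 6)
  after f': (1 4 8 6 7)(3 5)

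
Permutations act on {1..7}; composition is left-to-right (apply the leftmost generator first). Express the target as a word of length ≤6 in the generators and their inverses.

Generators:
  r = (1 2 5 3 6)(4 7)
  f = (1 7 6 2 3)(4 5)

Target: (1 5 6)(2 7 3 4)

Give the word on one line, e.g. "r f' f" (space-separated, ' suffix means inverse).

  after f: (1 7 6 2 3)(4 5)
  after r': (1 4 2 5 7 3 6)
  after r': (1 7 5 4)
  after r': (1 4 6 3 5 7 2)
  after f: (1 5 6)(2 7 3 4)

f r' r' r' f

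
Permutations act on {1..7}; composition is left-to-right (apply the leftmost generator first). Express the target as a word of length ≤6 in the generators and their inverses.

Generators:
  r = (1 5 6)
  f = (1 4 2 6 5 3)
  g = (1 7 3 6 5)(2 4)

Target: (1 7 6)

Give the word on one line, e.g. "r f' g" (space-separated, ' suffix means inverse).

  after r: (1 5 6)
  after g': (1 6 5 3 7)(2 4)
  after r: (2 4)(3 7 5)
  after g: (1 7)(5 6)
  after r': (1 7 6)

r g' r g r'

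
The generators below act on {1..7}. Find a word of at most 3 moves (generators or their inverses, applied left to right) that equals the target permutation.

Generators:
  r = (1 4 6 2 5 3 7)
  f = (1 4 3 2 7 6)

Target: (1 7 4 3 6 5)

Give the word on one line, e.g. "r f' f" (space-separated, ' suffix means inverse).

r f' r'

  after r: (1 4 6 2 5 3 7)
  after f': (2 5 4 7 6 3)
  after r': (1 7 4 3 6 5)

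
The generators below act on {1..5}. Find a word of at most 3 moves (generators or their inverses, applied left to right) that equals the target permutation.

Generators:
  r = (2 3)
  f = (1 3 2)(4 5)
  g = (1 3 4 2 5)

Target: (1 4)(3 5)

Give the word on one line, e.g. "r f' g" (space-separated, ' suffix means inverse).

r g' f'

  after r: (2 3)
  after g': (1 5 2)(3 4)
  after f': (1 4)(3 5)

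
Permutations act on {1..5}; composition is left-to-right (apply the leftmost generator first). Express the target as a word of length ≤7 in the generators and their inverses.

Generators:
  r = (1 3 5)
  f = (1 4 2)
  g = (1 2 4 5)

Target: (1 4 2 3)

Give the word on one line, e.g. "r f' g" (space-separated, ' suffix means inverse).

f r' g r f

  after f: (1 4 2)
  after r': (1 4 2 5 3)
  after g: (1 5 3 2)
  after r: (2 3)
  after f: (1 4 2 3)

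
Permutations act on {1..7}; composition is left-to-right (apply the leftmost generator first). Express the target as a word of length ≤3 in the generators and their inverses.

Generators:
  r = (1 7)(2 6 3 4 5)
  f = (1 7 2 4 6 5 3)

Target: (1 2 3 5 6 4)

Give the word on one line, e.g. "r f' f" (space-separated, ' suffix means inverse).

  after r': (1 7)(2 5 4 3 6)
  after f: (1 2 3 5 6 4)

r' f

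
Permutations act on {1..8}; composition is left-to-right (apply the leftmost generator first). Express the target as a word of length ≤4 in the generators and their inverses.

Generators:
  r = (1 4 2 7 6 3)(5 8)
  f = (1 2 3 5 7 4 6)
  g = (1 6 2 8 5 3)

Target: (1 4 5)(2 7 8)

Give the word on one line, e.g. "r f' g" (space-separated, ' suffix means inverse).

g' f' g' f'

  after g': (1 3 5 8 2 6)
  after f': (1 2 4 7 5 8)
  after g': (1 6)(2 4 7 8 3 5)
  after f': (1 4 5)(2 7 8)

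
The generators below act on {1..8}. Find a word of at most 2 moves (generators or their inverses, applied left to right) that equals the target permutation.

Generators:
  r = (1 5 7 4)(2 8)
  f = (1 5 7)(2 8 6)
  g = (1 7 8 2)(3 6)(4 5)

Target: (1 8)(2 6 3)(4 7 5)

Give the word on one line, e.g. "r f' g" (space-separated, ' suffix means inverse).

g' f

  after g': (1 2 8 7)(3 6)(4 5)
  after f: (1 8)(2 6 3)(4 7 5)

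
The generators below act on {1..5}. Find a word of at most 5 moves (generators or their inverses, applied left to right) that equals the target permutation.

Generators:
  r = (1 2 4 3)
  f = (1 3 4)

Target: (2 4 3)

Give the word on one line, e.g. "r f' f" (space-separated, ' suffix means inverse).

  after r': (1 3 4 2)
  after r': (1 4)(2 3)
  after f': (1 3 2)
  after f': (2 4 3)

r' r' f' f'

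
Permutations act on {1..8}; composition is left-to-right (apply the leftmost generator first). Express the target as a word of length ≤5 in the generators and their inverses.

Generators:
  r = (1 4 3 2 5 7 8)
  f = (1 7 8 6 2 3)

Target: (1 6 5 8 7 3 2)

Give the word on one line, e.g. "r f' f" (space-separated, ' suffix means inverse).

  after r: (1 4 3 2 5 7 8)
  after f': (1 4 2 5)(3 6 8)
  after r': (3 6 7 5 8 4)
  after r': (1 8)(2 3 6 5 7)
  after f: (1 6 5 8 7 3 2)

r f' r' r' f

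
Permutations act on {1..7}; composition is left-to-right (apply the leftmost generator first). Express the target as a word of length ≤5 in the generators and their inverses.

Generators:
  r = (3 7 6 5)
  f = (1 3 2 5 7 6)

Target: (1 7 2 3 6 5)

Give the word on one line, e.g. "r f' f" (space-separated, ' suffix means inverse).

  after r': (3 5 6 7)
  after f: (1 3 7 2 5)
  after r: (1 7 2 3 6 5)

r' f r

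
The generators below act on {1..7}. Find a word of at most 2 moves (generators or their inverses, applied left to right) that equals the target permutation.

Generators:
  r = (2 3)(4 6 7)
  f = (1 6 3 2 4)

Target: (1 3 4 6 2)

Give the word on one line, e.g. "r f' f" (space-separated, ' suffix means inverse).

  after f: (1 6 3 2 4)
  after f: (1 3 4 6 2)

f f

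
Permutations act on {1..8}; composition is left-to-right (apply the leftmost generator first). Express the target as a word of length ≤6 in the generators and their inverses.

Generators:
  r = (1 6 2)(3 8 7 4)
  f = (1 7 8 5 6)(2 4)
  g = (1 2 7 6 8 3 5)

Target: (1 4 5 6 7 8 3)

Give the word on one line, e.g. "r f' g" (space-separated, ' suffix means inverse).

  after f: (1 7 8 5 6)(2 4)
  after g': (1 2 4)(3 8)(5 7 6)
  after f: (1 4 7)(3 5 8)
  after f: (1 2 4 8 3 6)
  after f: (1 4 5 6 7 8 3)

f g' f f f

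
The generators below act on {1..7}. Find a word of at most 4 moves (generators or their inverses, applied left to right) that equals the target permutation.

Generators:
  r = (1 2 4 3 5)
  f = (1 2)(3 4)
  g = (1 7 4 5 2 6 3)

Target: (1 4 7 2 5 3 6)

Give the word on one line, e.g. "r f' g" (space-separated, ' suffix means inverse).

  after g': (1 3 6 2 5 4 7)
  after f: (1 4 7 2 5 3 6)

g' f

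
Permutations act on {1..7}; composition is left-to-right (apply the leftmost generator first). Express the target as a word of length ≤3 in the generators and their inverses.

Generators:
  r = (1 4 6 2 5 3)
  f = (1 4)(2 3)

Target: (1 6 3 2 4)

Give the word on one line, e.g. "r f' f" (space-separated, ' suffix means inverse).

r' f r'

  after r': (1 3 5 2 6 4)
  after f: (1 2 6)(3 5)
  after r': (1 6 3 2 4)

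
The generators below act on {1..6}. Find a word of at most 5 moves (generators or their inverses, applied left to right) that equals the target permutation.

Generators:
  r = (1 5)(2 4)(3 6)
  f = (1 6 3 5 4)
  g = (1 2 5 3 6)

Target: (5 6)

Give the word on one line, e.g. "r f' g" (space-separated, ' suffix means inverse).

  after f': (1 4 5 3 6)
  after g': (1 4 2)
  after r': (1 2 5)(3 6)
  after g': (5 6)

f' g' r' g'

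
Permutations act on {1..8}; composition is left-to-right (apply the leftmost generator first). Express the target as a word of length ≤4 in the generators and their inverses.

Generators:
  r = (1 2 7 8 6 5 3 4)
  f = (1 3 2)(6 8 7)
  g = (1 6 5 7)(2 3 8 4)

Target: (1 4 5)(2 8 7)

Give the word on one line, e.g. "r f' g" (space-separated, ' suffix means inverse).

  after r: (1 2 7 8 6 5 3 4)
  after f: (2 6 5)(3 4)
  after r': (1 4 5)(2 8 7)

r f r'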